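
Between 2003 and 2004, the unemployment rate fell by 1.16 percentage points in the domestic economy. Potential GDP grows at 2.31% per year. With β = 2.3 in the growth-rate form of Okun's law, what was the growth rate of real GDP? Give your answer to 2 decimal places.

4.98%

Growth-rate Okun's law: g_Y = g_Y* - β × Δu.
g_Y = 2.31 - 2.3 × (-1.16) = 2.31 + 2.668 = 4.978%, i.e. 4.98% to 2 d.p.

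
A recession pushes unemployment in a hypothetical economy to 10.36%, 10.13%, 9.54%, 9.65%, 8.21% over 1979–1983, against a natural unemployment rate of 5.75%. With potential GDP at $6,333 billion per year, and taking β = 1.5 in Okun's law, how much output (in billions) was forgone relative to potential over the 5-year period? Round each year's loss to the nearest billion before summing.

$1,818 billion

Year 1979: gap = -1.5 × (10.36 - 5.75) = -6.915%, loss ≈ 6333 × 6.915/100 ≈ 438.
Year 1980: gap = -1.5 × (10.13 - 5.75) = -6.57%, loss ≈ 6333 × 6.57/100 ≈ 416.
Year 1981: gap = -1.5 × (9.54 - 5.75) = -5.685%, loss ≈ 6333 × 5.685/100 ≈ 360.
Year 1982: gap = -1.5 × (9.65 - 5.75) = -5.85%, loss ≈ 6333 × 5.85/100 ≈ 370.
Year 1983: gap = -1.5 × (8.21 - 5.75) = -3.69%, loss ≈ 6333 × 3.69/100 ≈ 234.
Total lost output = 438 + 416 + 360 + 370 + 234 = 1818 billion.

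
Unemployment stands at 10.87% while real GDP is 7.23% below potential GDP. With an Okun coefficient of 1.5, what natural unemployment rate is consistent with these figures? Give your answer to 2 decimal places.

6.05%

From Okun's law, u - u* = -(output gap)/β = -(-7.23)/1.5 = 4.82 points.
So u* = 10.87 - 4.82 = 6.05%.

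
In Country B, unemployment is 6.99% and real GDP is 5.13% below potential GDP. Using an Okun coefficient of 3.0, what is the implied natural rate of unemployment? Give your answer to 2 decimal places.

5.28%

From Okun's law, u - u* = -(output gap)/β = -(-5.13)/3.0 = 1.71 points.
So u* = 6.99 - 1.71 = 5.28%.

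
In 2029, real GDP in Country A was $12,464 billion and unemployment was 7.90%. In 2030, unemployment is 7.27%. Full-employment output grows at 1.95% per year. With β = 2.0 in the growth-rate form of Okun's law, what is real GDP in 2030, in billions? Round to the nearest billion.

Δu = 7.27 - 7.9 = -0.63 points.
Okun's law (growth form): g_Y = g_Y* - β × Δu = 1.95 - 2.0 × (-0.63) = 1.95 + 1.26 = 3.21%.
Real GDP in the next year = 12464 × (1 + 3.21/100) = 12464 × 1.0321 ≈ 12864 billion.

$12,864 billion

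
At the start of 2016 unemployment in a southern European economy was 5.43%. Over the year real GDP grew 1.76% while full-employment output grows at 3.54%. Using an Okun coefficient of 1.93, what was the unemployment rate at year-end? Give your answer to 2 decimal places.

6.35%

Growth-rate Okun's law: g_Y = g_Y* - β × Δu, so Δu = (g_Y* - g_Y)/β.
Δu = (3.54 - 1.76)/1.93 = 1.78/1.93 = 0.92 percentage points.
Year-end unemployment = 5.43 + 0.92 = 6.35%.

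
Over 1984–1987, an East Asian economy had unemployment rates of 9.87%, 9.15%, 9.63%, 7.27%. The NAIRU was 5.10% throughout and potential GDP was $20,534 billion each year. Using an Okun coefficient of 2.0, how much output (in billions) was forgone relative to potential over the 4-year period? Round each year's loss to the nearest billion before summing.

Year 1984: gap = -2.0 × (9.87 - 5.1) = -9.54%, loss ≈ 20534 × 9.54/100 ≈ 1959.
Year 1985: gap = -2.0 × (9.15 - 5.1) = -8.1%, loss ≈ 20534 × 8.1/100 ≈ 1663.
Year 1986: gap = -2.0 × (9.63 - 5.1) = -9.06%, loss ≈ 20534 × 9.06/100 ≈ 1860.
Year 1987: gap = -2.0 × (7.27 - 5.1) = -4.34%, loss ≈ 20534 × 4.34/100 ≈ 891.
Total lost output = 1959 + 1663 + 1860 + 891 = 6373 billion.

$6,373 billion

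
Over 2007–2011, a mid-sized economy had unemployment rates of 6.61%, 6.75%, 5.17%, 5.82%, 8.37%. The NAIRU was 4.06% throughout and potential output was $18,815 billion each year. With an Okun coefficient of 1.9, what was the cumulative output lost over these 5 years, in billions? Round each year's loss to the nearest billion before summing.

Year 2007: gap = -1.9 × (6.61 - 4.06) = -4.845%, loss ≈ 18815 × 4.845/100 ≈ 912.
Year 2008: gap = -1.9 × (6.75 - 4.06) = -5.111%, loss ≈ 18815 × 5.111/100 ≈ 962.
Year 2009: gap = -1.9 × (5.17 - 4.06) = -2.109%, loss ≈ 18815 × 2.109/100 ≈ 397.
Year 2010: gap = -1.9 × (5.82 - 4.06) = -3.344%, loss ≈ 18815 × 3.344/100 ≈ 629.
Year 2011: gap = -1.9 × (8.37 - 4.06) = -8.189%, loss ≈ 18815 × 8.189/100 ≈ 1541.
Total lost output = 912 + 962 + 397 + 629 + 1541 = 4441 billion.

$4,441 billion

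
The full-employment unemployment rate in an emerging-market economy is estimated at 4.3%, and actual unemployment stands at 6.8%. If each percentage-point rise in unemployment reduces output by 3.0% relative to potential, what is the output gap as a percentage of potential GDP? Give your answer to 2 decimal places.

The unemployment gap is 6.8 - 4.3 = 2.5 percentage points.
Okun's law gives an output gap of -3 × 2.5 = -7.5%, i.e. 7.50% below potential.

-7.50%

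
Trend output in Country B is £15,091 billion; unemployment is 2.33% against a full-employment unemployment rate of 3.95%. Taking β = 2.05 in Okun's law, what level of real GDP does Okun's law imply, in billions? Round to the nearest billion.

Unemployment gap = 2.33 - 3.95 = -1.62 points, so the output gap is -2.05 × (-1.62) = 3.321%.
Actual GDP = 15091 × (1 + 3.321/100) = 15091 × 1.03321 ≈ 15592 billion.

£15,592 billion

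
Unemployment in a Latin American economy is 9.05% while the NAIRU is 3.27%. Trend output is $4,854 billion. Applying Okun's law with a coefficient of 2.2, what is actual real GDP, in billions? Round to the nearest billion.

$4,237 billion

Unemployment gap = 9.05 - 3.27 = 5.78 points, so the output gap is -2.2 × 5.78 = -12.716%.
Actual GDP = 4854 × (1 - 12.716/100) = 4854 × 0.87284 ≈ 4237 billion.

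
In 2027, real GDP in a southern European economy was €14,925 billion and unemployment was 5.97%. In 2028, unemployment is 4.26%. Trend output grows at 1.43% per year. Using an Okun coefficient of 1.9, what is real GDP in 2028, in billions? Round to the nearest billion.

Δu = 4.26 - 5.97 = -1.71 points.
Okun's law (growth form): g_Y = g_Y* - β × Δu = 1.43 - 1.9 × (-1.71) = 1.43 + 3.249 = 4.679%.
Real GDP in the next year = 14925 × (1 + 4.679/100) = 14925 × 1.04679 ≈ 15623 billion.

€15,623 billion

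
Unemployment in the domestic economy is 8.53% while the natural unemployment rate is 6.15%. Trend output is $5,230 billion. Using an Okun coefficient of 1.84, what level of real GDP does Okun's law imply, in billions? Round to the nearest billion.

$5,001 billion

Unemployment gap = 8.53 - 6.15 = 2.38 points, so the output gap is -1.84 × 2.38 = -4.3792%.
Actual GDP = 5230 × (1 - 4.3792/100) = 5230 × 0.956208 ≈ 5001 billion.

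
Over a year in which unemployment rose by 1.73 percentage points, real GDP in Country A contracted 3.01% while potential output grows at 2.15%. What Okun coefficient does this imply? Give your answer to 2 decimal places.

Growth form: g_Y = g_Y* - β × Δu, so β = (g_Y* - g_Y)/Δu.
β = (2.15 + 3.01)/1.73 = 5.16/1.73 = 2.98.

β ≈ 2.98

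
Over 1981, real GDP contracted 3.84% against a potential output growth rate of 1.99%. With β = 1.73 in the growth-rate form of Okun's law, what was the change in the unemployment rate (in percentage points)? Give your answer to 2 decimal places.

3.37 percentage points

Growth-rate Okun's law: g_Y = g_Y* - β × Δu, so Δu = (g_Y* - g_Y)/β.
Δu = (1.99 + 3.84)/1.73 = 5.83/1.73 = 3.37 percentage points.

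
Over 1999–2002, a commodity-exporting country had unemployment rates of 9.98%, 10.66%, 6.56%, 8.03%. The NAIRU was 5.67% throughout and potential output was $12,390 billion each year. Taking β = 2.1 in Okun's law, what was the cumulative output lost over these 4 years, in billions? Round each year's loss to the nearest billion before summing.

$3,265 billion

Year 1999: gap = -2.1 × (9.98 - 5.67) = -9.051%, loss ≈ 12390 × 9.051/100 ≈ 1121.
Year 2000: gap = -2.1 × (10.66 - 5.67) = -10.479%, loss ≈ 12390 × 10.479/100 ≈ 1298.
Year 2001: gap = -2.1 × (6.56 - 5.67) = -1.869%, loss ≈ 12390 × 1.869/100 ≈ 232.
Year 2002: gap = -2.1 × (8.03 - 5.67) = -4.956%, loss ≈ 12390 × 4.956/100 ≈ 614.
Total lost output = 1121 + 1298 + 232 + 614 = 3265 billion.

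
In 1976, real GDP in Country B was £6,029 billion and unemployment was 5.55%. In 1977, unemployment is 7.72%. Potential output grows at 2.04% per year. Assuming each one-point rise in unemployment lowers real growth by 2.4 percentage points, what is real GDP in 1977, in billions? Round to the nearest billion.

£5,838 billion

Δu = 7.72 - 5.55 = 2.17 points.
Okun's law (growth form): g_Y = g_Y* - β × Δu = 2.04 - 2.4 × (2.17) = 2.04 - 5.208 = -3.168%.
Real GDP in the next year = 6029 × (1 - 3.168/100) = 6029 × 0.96832 ≈ 5838 billion.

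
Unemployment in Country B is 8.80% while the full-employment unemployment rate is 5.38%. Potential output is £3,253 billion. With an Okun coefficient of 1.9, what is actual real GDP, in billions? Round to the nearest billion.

Unemployment gap = 8.8 - 5.38 = 3.42 points, so the output gap is -1.9 × 3.42 = -6.498%.
Actual GDP = 3253 × (1 - 6.498/100) = 3253 × 0.93502 ≈ 3042 billion.

£3,042 billion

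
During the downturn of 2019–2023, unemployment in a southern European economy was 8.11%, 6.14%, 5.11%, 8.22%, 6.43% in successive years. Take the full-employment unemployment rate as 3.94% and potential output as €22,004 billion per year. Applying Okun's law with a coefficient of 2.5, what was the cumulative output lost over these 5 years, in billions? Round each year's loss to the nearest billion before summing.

Year 2019: gap = -2.5 × (8.11 - 3.94) = -10.425%, loss ≈ 22004 × 10.425/100 ≈ 2294.
Year 2020: gap = -2.5 × (6.14 - 3.94) = -5.5%, loss ≈ 22004 × 5.5/100 ≈ 1210.
Year 2021: gap = -2.5 × (5.11 - 3.94) = -2.925%, loss ≈ 22004 × 2.925/100 ≈ 644.
Year 2022: gap = -2.5 × (8.22 - 3.94) = -10.7%, loss ≈ 22004 × 10.7/100 ≈ 2354.
Year 2023: gap = -2.5 × (6.43 - 3.94) = -6.225%, loss ≈ 22004 × 6.225/100 ≈ 1370.
Total lost output = 2294 + 1210 + 644 + 2354 + 1370 = 7872 billion.

€7,872 billion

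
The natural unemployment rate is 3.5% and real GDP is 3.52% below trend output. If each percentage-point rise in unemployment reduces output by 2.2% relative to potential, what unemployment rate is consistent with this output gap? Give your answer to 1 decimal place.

5.1%

From Okun's law, u - u* = -(output gap)/β = -(-3.52)/2.2 = 1.6 points.
So u = 3.5 + 1.6 = 5.1%.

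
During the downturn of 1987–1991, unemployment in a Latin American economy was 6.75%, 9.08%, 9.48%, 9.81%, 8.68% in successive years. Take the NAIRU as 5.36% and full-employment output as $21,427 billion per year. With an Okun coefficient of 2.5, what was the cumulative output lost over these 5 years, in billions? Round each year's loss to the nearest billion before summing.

Year 1987: gap = -2.5 × (6.75 - 5.36) = -3.475%, loss ≈ 21427 × 3.475/100 ≈ 745.
Year 1988: gap = -2.5 × (9.08 - 5.36) = -9.3%, loss ≈ 21427 × 9.3/100 ≈ 1993.
Year 1989: gap = -2.5 × (9.48 - 5.36) = -10.3%, loss ≈ 21427 × 10.3/100 ≈ 2207.
Year 1990: gap = -2.5 × (9.81 - 5.36) = -11.125%, loss ≈ 21427 × 11.125/100 ≈ 2384.
Year 1991: gap = -2.5 × (8.68 - 5.36) = -8.3%, loss ≈ 21427 × 8.3/100 ≈ 1778.
Total lost output = 745 + 1993 + 2207 + 2384 + 1778 = 9107 billion.

$9,107 billion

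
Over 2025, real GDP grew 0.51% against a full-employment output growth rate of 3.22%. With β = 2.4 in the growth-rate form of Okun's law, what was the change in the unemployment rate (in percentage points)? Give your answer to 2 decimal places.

Growth-rate Okun's law: g_Y = g_Y* - β × Δu, so Δu = (g_Y* - g_Y)/β.
Δu = (3.22 - 0.51)/2.4 = 2.71/2.4 = 1.13 percentage points.

1.13 percentage points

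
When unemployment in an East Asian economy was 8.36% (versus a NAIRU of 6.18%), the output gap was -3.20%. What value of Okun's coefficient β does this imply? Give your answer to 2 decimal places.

Okun's law: output gap = -β × (u - u*).
-3.20 = -β × (8.36 - 6.18) = -β × 2.18, so β = 3.2/2.18 = 1.47.

β ≈ 1.47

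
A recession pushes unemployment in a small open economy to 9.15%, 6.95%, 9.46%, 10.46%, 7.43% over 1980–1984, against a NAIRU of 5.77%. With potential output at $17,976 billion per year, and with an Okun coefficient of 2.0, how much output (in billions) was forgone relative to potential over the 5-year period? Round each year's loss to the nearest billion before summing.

Year 1980: gap = -2.0 × (9.15 - 5.77) = -6.76%, loss ≈ 17976 × 6.76/100 ≈ 1215.
Year 1981: gap = -2.0 × (6.95 - 5.77) = -2.36%, loss ≈ 17976 × 2.36/100 ≈ 424.
Year 1982: gap = -2.0 × (9.46 - 5.77) = -7.38%, loss ≈ 17976 × 7.38/100 ≈ 1327.
Year 1983: gap = -2.0 × (10.46 - 5.77) = -9.38%, loss ≈ 17976 × 9.38/100 ≈ 1686.
Year 1984: gap = -2.0 × (7.43 - 5.77) = -3.32%, loss ≈ 17976 × 3.32/100 ≈ 597.
Total lost output = 1215 + 424 + 1327 + 1686 + 597 = 5249 billion.

$5,249 billion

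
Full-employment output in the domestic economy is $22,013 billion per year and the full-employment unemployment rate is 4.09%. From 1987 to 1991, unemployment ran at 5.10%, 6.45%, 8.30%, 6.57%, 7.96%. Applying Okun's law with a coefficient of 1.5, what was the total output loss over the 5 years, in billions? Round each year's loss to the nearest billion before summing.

Year 1987: gap = -1.5 × (5.1 - 4.09) = -1.515%, loss ≈ 22013 × 1.515/100 ≈ 333.
Year 1988: gap = -1.5 × (6.45 - 4.09) = -3.54%, loss ≈ 22013 × 3.54/100 ≈ 779.
Year 1989: gap = -1.5 × (8.3 - 4.09) = -6.315%, loss ≈ 22013 × 6.315/100 ≈ 1390.
Year 1990: gap = -1.5 × (6.57 - 4.09) = -3.72%, loss ≈ 22013 × 3.72/100 ≈ 819.
Year 1991: gap = -1.5 × (7.96 - 4.09) = -5.805%, loss ≈ 22013 × 5.805/100 ≈ 1278.
Total lost output = 333 + 779 + 1390 + 819 + 1278 = 4599 billion.

$4,599 billion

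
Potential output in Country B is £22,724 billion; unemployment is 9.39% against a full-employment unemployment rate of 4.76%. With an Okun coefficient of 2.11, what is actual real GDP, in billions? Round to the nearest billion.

Unemployment gap = 9.39 - 4.76 = 4.63 points, so the output gap is -2.11 × 4.63 = -9.7693%.
Actual GDP = 22724 × (1 - 9.7693/100) = 22724 × 0.902307 ≈ 20504 billion.

£20,504 billion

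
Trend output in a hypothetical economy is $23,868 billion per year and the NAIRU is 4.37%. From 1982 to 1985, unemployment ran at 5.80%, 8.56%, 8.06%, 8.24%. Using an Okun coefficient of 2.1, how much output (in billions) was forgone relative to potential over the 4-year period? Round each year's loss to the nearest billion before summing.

Year 1982: gap = -2.1 × (5.8 - 4.37) = -3.003%, loss ≈ 23868 × 3.003/100 ≈ 717.
Year 1983: gap = -2.1 × (8.56 - 4.37) = -8.799%, loss ≈ 23868 × 8.799/100 ≈ 2100.
Year 1984: gap = -2.1 × (8.06 - 4.37) = -7.749%, loss ≈ 23868 × 7.749/100 ≈ 1850.
Year 1985: gap = -2.1 × (8.24 - 4.37) = -8.127%, loss ≈ 23868 × 8.127/100 ≈ 1940.
Total lost output = 717 + 2100 + 1850 + 1940 = 6607 billion.

$6,607 billion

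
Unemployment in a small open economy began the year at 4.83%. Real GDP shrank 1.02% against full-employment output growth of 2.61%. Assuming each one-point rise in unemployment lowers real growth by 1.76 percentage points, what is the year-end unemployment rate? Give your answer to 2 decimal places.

6.89%

Growth-rate Okun's law: g_Y = g_Y* - β × Δu, so Δu = (g_Y* - g_Y)/β.
Δu = (2.61 + 1.02)/1.76 = 3.63/1.76 = 2.06 percentage points.
Year-end unemployment = 4.83 + 2.06 = 6.89%.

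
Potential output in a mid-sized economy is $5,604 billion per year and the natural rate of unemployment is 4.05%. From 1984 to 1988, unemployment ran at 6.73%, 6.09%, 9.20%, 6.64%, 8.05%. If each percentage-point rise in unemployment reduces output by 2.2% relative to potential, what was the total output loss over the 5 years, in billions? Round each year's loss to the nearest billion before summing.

Year 1984: gap = -2.2 × (6.73 - 4.05) = -5.896%, loss ≈ 5604 × 5.896/100 ≈ 330.
Year 1985: gap = -2.2 × (6.09 - 4.05) = -4.488%, loss ≈ 5604 × 4.488/100 ≈ 252.
Year 1986: gap = -2.2 × (9.2 - 4.05) = -11.33%, loss ≈ 5604 × 11.33/100 ≈ 635.
Year 1987: gap = -2.2 × (6.64 - 4.05) = -5.698%, loss ≈ 5604 × 5.698/100 ≈ 319.
Year 1988: gap = -2.2 × (8.05 - 4.05) = -8.8%, loss ≈ 5604 × 8.8/100 ≈ 493.
Total lost output = 330 + 252 + 635 + 319 + 493 = 2029 billion.

$2,029 billion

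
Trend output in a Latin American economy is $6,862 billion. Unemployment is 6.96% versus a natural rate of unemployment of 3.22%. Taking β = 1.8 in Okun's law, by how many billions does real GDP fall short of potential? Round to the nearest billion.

Output gap = -1.8 × (6.96 - 3.22) = -1.8 × 3.74 = -6.732%.
Actual GDP ≈ 6862 × 0.93268 ≈ 6400 billion, so the shortfall is 6862 - 6400 = 462 billion.

$462 billion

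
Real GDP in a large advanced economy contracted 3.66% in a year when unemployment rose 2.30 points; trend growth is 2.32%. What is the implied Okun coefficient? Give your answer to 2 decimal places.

β ≈ 2.60

Growth form: g_Y = g_Y* - β × Δu, so β = (g_Y* - g_Y)/Δu.
β = (2.32 + 3.66)/2.30 = 5.98/2.30 = 2.60.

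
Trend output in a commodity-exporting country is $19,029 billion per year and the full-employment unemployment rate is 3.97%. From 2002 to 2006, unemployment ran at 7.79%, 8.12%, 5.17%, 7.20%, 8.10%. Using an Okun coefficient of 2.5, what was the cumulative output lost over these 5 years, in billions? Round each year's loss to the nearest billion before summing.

$7,864 billion

Year 2002: gap = -2.5 × (7.79 - 3.97) = -9.55%, loss ≈ 19029 × 9.55/100 ≈ 1817.
Year 2003: gap = -2.5 × (8.12 - 3.97) = -10.375%, loss ≈ 19029 × 10.375/100 ≈ 1974.
Year 2004: gap = -2.5 × (5.17 - 3.97) = -3%, loss ≈ 19029 × 3/100 ≈ 571.
Year 2005: gap = -2.5 × (7.2 - 3.97) = -8.075%, loss ≈ 19029 × 8.075/100 ≈ 1537.
Year 2006: gap = -2.5 × (8.1 - 3.97) = -10.325%, loss ≈ 19029 × 10.325/100 ≈ 1965.
Total lost output = 1817 + 1974 + 571 + 1537 + 1965 = 7864 billion.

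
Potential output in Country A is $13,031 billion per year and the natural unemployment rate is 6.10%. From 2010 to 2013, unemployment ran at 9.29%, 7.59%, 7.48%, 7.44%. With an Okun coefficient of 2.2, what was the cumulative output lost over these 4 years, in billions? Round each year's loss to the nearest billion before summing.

Year 2010: gap = -2.2 × (9.29 - 6.1) = -7.018%, loss ≈ 13031 × 7.018/100 ≈ 915.
Year 2011: gap = -2.2 × (7.59 - 6.1) = -3.278%, loss ≈ 13031 × 3.278/100 ≈ 427.
Year 2012: gap = -2.2 × (7.48 - 6.1) = -3.036%, loss ≈ 13031 × 3.036/100 ≈ 396.
Year 2013: gap = -2.2 × (7.44 - 6.1) = -2.948%, loss ≈ 13031 × 2.948/100 ≈ 384.
Total lost output = 915 + 427 + 396 + 384 = 2122 billion.

$2,122 billion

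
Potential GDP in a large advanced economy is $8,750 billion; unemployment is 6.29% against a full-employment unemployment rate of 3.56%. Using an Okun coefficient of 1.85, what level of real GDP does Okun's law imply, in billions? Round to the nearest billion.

Unemployment gap = 6.29 - 3.56 = 2.73 points, so the output gap is -1.85 × 2.73 = -5.0505%.
Actual GDP = 8750 × (1 - 5.0505/100) = 8750 × 0.949495 ≈ 8308 billion.

$8,308 billion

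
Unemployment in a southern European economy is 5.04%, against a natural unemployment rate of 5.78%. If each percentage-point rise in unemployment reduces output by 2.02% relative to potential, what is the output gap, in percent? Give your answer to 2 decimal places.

The unemployment gap is 5.04 - 5.78 = -0.74 percentage points.
Okun's law gives an output gap of -2.02 × (-0.74) = 1.4948%, i.e. 1.49% above potential.

1.49%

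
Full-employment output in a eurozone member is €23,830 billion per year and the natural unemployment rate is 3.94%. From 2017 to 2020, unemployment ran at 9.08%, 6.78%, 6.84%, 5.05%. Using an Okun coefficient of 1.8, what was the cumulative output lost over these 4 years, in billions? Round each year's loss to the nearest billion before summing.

€5,143 billion

Year 2017: gap = -1.8 × (9.08 - 3.94) = -9.252%, loss ≈ 23830 × 9.252/100 ≈ 2205.
Year 2018: gap = -1.8 × (6.78 - 3.94) = -5.112%, loss ≈ 23830 × 5.112/100 ≈ 1218.
Year 2019: gap = -1.8 × (6.84 - 3.94) = -5.22%, loss ≈ 23830 × 5.22/100 ≈ 1244.
Year 2020: gap = -1.8 × (5.05 - 3.94) = -1.998%, loss ≈ 23830 × 1.998/100 ≈ 476.
Total lost output = 2205 + 1218 + 1244 + 476 = 5143 billion.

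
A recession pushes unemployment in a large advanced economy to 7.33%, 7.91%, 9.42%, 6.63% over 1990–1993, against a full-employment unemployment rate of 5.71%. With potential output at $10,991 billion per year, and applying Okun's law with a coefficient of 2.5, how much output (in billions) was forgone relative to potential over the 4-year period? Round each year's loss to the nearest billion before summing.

Year 1990: gap = -2.5 × (7.33 - 5.71) = -4.05%, loss ≈ 10991 × 4.05/100 ≈ 445.
Year 1991: gap = -2.5 × (7.91 - 5.71) = -5.5%, loss ≈ 10991 × 5.5/100 ≈ 605.
Year 1992: gap = -2.5 × (9.42 - 5.71) = -9.275%, loss ≈ 10991 × 9.275/100 ≈ 1019.
Year 1993: gap = -2.5 × (6.63 - 5.71) = -2.3%, loss ≈ 10991 × 2.3/100 ≈ 253.
Total lost output = 445 + 605 + 1019 + 253 = 2322 billion.

$2,322 billion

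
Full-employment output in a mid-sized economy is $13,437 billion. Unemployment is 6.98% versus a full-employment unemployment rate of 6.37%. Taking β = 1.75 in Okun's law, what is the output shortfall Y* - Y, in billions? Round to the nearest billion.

$143 billion

Output gap = -1.75 × (6.98 - 6.37) = -1.75 × 0.61 = -1.0675%.
Actual GDP ≈ 13437 × 0.989325 ≈ 13294 billion, so the shortfall is 13437 - 13294 = 143 billion.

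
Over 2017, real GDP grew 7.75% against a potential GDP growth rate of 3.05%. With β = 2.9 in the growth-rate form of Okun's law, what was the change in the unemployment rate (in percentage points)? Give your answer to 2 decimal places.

Growth-rate Okun's law: g_Y = g_Y* - β × Δu, so Δu = (g_Y* - g_Y)/β.
Δu = (3.05 - 7.75)/2.9 = -4.7/2.9 = -1.62 percentage points.

-1.62 percentage points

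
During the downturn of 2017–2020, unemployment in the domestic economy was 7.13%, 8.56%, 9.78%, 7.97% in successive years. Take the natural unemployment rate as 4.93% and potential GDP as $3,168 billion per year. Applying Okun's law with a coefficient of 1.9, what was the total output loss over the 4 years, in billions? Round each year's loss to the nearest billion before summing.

Year 2017: gap = -1.9 × (7.13 - 4.93) = -4.18%, loss ≈ 3168 × 4.18/100 ≈ 132.
Year 2018: gap = -1.9 × (8.56 - 4.93) = -6.897%, loss ≈ 3168 × 6.897/100 ≈ 218.
Year 2019: gap = -1.9 × (9.78 - 4.93) = -9.215%, loss ≈ 3168 × 9.215/100 ≈ 292.
Year 2020: gap = -1.9 × (7.97 - 4.93) = -5.776%, loss ≈ 3168 × 5.776/100 ≈ 183.
Total lost output = 132 + 218 + 292 + 183 = 825 billion.

$825 billion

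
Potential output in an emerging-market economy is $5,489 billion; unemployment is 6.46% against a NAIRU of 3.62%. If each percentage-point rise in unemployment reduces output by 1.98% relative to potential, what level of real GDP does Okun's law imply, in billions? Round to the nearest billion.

$5,180 billion

Unemployment gap = 6.46 - 3.62 = 2.84 points, so the output gap is -1.98 × 2.84 = -5.6232%.
Actual GDP = 5489 × (1 - 5.6232/100) = 5489 × 0.943768 ≈ 5180 billion.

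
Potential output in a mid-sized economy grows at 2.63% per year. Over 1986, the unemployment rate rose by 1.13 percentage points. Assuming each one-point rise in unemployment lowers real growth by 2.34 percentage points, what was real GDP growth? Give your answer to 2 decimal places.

-0.01%

Growth-rate Okun's law: g_Y = g_Y* - β × Δu.
g_Y = 2.63 - 2.34 × (1.13) = 2.63 - 2.6442 = -0.0142%, i.e. -0.01% to 2 d.p.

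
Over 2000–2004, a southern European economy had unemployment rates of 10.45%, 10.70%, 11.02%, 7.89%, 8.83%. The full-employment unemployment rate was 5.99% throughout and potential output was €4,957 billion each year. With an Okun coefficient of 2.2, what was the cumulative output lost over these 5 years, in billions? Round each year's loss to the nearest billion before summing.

Year 2000: gap = -2.2 × (10.45 - 5.99) = -9.812%, loss ≈ 4957 × 9.812/100 ≈ 486.
Year 2001: gap = -2.2 × (10.7 - 5.99) = -10.362%, loss ≈ 4957 × 10.362/100 ≈ 514.
Year 2002: gap = -2.2 × (11.02 - 5.99) = -11.066%, loss ≈ 4957 × 11.066/100 ≈ 549.
Year 2003: gap = -2.2 × (7.89 - 5.99) = -4.18%, loss ≈ 4957 × 4.18/100 ≈ 207.
Year 2004: gap = -2.2 × (8.83 - 5.99) = -6.248%, loss ≈ 4957 × 6.248/100 ≈ 310.
Total lost output = 486 + 514 + 549 + 207 + 310 = 2066 billion.

€2,066 billion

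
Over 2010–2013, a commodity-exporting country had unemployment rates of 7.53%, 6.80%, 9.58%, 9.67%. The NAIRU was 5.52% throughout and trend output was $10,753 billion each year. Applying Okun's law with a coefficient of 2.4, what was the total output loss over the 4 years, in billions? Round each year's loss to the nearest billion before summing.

Year 2010: gap = -2.4 × (7.53 - 5.52) = -4.824%, loss ≈ 10753 × 4.824/100 ≈ 519.
Year 2011: gap = -2.4 × (6.8 - 5.52) = -3.072%, loss ≈ 10753 × 3.072/100 ≈ 330.
Year 2012: gap = -2.4 × (9.58 - 5.52) = -9.744%, loss ≈ 10753 × 9.744/100 ≈ 1048.
Year 2013: gap = -2.4 × (9.67 - 5.52) = -9.96%, loss ≈ 10753 × 9.96/100 ≈ 1071.
Total lost output = 519 + 330 + 1048 + 1071 = 2968 billion.

$2,968 billion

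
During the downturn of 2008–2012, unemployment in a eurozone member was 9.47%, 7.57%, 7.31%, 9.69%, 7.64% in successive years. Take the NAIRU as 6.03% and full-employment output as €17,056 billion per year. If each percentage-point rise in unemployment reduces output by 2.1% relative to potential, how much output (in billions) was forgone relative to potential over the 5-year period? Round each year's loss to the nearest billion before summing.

Year 2008: gap = -2.1 × (9.47 - 6.03) = -7.224%, loss ≈ 17056 × 7.224/100 ≈ 1232.
Year 2009: gap = -2.1 × (7.57 - 6.03) = -3.234%, loss ≈ 17056 × 3.234/100 ≈ 552.
Year 2010: gap = -2.1 × (7.31 - 6.03) = -2.688%, loss ≈ 17056 × 2.688/100 ≈ 458.
Year 2011: gap = -2.1 × (9.69 - 6.03) = -7.686%, loss ≈ 17056 × 7.686/100 ≈ 1311.
Year 2012: gap = -2.1 × (7.64 - 6.03) = -3.381%, loss ≈ 17056 × 3.381/100 ≈ 577.
Total lost output = 1232 + 552 + 458 + 1311 + 577 = 4130 billion.

€4,130 billion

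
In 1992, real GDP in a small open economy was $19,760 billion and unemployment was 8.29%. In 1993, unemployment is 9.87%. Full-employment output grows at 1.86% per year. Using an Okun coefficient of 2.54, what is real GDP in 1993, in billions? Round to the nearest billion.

$19,335 billion

Δu = 9.87 - 8.29 = 1.58 points.
Okun's law (growth form): g_Y = g_Y* - β × Δu = 1.86 - 2.54 × (1.58) = 1.86 - 4.0132 = -2.1532%.
Real GDP in the next year = 19760 × (1 - 2.1532/100) = 19760 × 0.978468 ≈ 19335 billion.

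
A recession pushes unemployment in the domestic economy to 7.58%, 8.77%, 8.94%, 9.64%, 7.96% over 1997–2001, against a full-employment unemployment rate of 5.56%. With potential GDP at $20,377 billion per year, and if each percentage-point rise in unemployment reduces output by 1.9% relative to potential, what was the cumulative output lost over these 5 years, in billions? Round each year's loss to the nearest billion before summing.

$5,843 billion

Year 1997: gap = -1.9 × (7.58 - 5.56) = -3.838%, loss ≈ 20377 × 3.838/100 ≈ 782.
Year 1998: gap = -1.9 × (8.77 - 5.56) = -6.099%, loss ≈ 20377 × 6.099/100 ≈ 1243.
Year 1999: gap = -1.9 × (8.94 - 5.56) = -6.422%, loss ≈ 20377 × 6.422/100 ≈ 1309.
Year 2000: gap = -1.9 × (9.64 - 5.56) = -7.752%, loss ≈ 20377 × 7.752/100 ≈ 1580.
Year 2001: gap = -1.9 × (7.96 - 5.56) = -4.56%, loss ≈ 20377 × 4.56/100 ≈ 929.
Total lost output = 782 + 1243 + 1309 + 1580 + 929 = 5843 billion.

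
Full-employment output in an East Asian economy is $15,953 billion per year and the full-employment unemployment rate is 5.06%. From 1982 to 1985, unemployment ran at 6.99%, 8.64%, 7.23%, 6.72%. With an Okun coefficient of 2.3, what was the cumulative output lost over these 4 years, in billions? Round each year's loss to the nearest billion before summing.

$3,427 billion

Year 1982: gap = -2.3 × (6.99 - 5.06) = -4.439%, loss ≈ 15953 × 4.439/100 ≈ 708.
Year 1983: gap = -2.3 × (8.64 - 5.06) = -8.234%, loss ≈ 15953 × 8.234/100 ≈ 1314.
Year 1984: gap = -2.3 × (7.23 - 5.06) = -4.991%, loss ≈ 15953 × 4.991/100 ≈ 796.
Year 1985: gap = -2.3 × (6.72 - 5.06) = -3.818%, loss ≈ 15953 × 3.818/100 ≈ 609.
Total lost output = 708 + 1314 + 796 + 609 = 3427 billion.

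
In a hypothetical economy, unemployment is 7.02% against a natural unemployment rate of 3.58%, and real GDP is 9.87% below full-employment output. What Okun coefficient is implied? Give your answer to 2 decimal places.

Okun's law: output gap = -β × (u - u*).
-9.87 = -β × (7.02 - 3.58) = -β × 3.44, so β = 9.87/3.44 = 2.87.

β ≈ 2.87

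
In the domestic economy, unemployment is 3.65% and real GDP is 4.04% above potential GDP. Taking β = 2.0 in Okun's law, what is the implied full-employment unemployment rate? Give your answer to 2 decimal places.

From Okun's law, u - u* = -(output gap)/β = -(4.04)/2.0 = -2.02 points.
So u* = 3.65 + 2.02 = 5.67%.

5.67%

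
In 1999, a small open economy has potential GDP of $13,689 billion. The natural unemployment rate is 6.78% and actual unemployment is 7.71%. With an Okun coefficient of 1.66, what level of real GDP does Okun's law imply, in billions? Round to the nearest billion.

Unemployment gap = 7.71 - 6.78 = 0.93 points, so the output gap is -1.66 × 0.93 = -1.5438%.
Actual GDP = 13689 × (1 - 1.5438/100) = 13689 × 0.984562 ≈ 13478 billion.

$13,478 billion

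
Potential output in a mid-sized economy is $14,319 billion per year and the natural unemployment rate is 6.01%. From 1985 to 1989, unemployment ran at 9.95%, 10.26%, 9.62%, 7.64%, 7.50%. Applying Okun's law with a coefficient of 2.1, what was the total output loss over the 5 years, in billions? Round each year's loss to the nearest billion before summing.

$4,487 billion

Year 1985: gap = -2.1 × (9.95 - 6.01) = -8.274%, loss ≈ 14319 × 8.274/100 ≈ 1185.
Year 1986: gap = -2.1 × (10.26 - 6.01) = -8.925%, loss ≈ 14319 × 8.925/100 ≈ 1278.
Year 1987: gap = -2.1 × (9.62 - 6.01) = -7.581%, loss ≈ 14319 × 7.581/100 ≈ 1086.
Year 1988: gap = -2.1 × (7.64 - 6.01) = -3.423%, loss ≈ 14319 × 3.423/100 ≈ 490.
Year 1989: gap = -2.1 × (7.5 - 6.01) = -3.129%, loss ≈ 14319 × 3.129/100 ≈ 448.
Total lost output = 1185 + 1278 + 1086 + 490 + 448 = 4487 billion.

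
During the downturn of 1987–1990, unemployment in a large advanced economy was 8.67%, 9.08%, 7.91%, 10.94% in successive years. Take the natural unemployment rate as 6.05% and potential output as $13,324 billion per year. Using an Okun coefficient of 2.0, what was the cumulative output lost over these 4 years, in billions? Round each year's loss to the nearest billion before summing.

Year 1987: gap = -2.0 × (8.67 - 6.05) = -5.24%, loss ≈ 13324 × 5.24/100 ≈ 698.
Year 1988: gap = -2.0 × (9.08 - 6.05) = -6.06%, loss ≈ 13324 × 6.06/100 ≈ 807.
Year 1989: gap = -2.0 × (7.91 - 6.05) = -3.72%, loss ≈ 13324 × 3.72/100 ≈ 496.
Year 1990: gap = -2.0 × (10.94 - 6.05) = -9.78%, loss ≈ 13324 × 9.78/100 ≈ 1303.
Total lost output = 698 + 807 + 496 + 1303 = 3304 billion.

$3,304 billion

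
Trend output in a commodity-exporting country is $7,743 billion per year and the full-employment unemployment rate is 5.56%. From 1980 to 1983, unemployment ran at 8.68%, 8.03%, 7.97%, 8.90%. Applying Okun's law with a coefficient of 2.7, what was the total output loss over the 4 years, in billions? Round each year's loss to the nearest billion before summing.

Year 1980: gap = -2.7 × (8.68 - 5.56) = -8.424%, loss ≈ 7743 × 8.424/100 ≈ 652.
Year 1981: gap = -2.7 × (8.03 - 5.56) = -6.669%, loss ≈ 7743 × 6.669/100 ≈ 516.
Year 1982: gap = -2.7 × (7.97 - 5.56) = -6.507%, loss ≈ 7743 × 6.507/100 ≈ 504.
Year 1983: gap = -2.7 × (8.9 - 5.56) = -9.018%, loss ≈ 7743 × 9.018/100 ≈ 698.
Total lost output = 652 + 516 + 504 + 698 = 2370 billion.

$2,370 billion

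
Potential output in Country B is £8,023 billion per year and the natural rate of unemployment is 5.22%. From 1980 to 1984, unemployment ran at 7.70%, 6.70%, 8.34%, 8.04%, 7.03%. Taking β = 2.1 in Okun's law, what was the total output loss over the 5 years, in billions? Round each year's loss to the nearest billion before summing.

Year 1980: gap = -2.1 × (7.7 - 5.22) = -5.208%, loss ≈ 8023 × 5.208/100 ≈ 418.
Year 1981: gap = -2.1 × (6.7 - 5.22) = -3.108%, loss ≈ 8023 × 3.108/100 ≈ 249.
Year 1982: gap = -2.1 × (8.34 - 5.22) = -6.552%, loss ≈ 8023 × 6.552/100 ≈ 526.
Year 1983: gap = -2.1 × (8.04 - 5.22) = -5.922%, loss ≈ 8023 × 5.922/100 ≈ 475.
Year 1984: gap = -2.1 × (7.03 - 5.22) = -3.801%, loss ≈ 8023 × 3.801/100 ≈ 305.
Total lost output = 418 + 249 + 526 + 475 + 305 = 1973 billion.

£1,973 billion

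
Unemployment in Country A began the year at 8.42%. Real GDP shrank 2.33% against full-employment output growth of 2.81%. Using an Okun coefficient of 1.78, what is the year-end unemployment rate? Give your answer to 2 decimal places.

Growth-rate Okun's law: g_Y = g_Y* - β × Δu, so Δu = (g_Y* - g_Y)/β.
Δu = (2.81 + 2.33)/1.78 = 5.14/1.78 = 2.89 percentage points.
Year-end unemployment = 8.42 + 2.89 = 11.31%.

11.31%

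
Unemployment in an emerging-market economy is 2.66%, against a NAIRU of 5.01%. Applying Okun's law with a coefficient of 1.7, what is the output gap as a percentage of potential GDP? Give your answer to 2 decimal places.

4.00%

The unemployment gap is 2.66 - 5.01 = -2.35 percentage points.
Okun's law gives an output gap of -1.7 × (-2.35) = 3.995%, i.e. 4.00% above potential.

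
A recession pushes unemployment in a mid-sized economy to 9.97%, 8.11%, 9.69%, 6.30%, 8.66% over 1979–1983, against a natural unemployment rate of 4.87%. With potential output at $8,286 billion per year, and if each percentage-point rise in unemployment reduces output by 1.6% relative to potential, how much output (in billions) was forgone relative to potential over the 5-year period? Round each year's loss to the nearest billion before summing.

Year 1979: gap = -1.6 × (9.97 - 4.87) = -8.16%, loss ≈ 8286 × 8.16/100 ≈ 676.
Year 1980: gap = -1.6 × (8.11 - 4.87) = -5.184%, loss ≈ 8286 × 5.184/100 ≈ 430.
Year 1981: gap = -1.6 × (9.69 - 4.87) = -7.712%, loss ≈ 8286 × 7.712/100 ≈ 639.
Year 1982: gap = -1.6 × (6.3 - 4.87) = -2.288%, loss ≈ 8286 × 2.288/100 ≈ 190.
Year 1983: gap = -1.6 × (8.66 - 4.87) = -6.064%, loss ≈ 8286 × 6.064/100 ≈ 502.
Total lost output = 676 + 430 + 639 + 190 + 502 = 2437 billion.

$2,437 billion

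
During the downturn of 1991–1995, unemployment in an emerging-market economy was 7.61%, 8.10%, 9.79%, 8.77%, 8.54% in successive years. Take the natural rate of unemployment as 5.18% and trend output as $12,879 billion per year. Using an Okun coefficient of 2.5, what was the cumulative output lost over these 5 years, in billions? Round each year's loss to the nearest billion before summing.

Year 1991: gap = -2.5 × (7.61 - 5.18) = -6.075%, loss ≈ 12879 × 6.075/100 ≈ 782.
Year 1992: gap = -2.5 × (8.1 - 5.18) = -7.3%, loss ≈ 12879 × 7.3/100 ≈ 940.
Year 1993: gap = -2.5 × (9.79 - 5.18) = -11.525%, loss ≈ 12879 × 11.525/100 ≈ 1484.
Year 1994: gap = -2.5 × (8.77 - 5.18) = -8.975%, loss ≈ 12879 × 8.975/100 ≈ 1156.
Year 1995: gap = -2.5 × (8.54 - 5.18) = -8.4%, loss ≈ 12879 × 8.4/100 ≈ 1082.
Total lost output = 782 + 940 + 1484 + 1156 + 1082 = 5444 billion.

$5,444 billion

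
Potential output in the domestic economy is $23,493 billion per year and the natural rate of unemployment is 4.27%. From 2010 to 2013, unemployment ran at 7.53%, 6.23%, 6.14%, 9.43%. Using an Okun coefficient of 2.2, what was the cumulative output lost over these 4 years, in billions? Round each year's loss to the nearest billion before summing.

$6,332 billion

Year 2010: gap = -2.2 × (7.53 - 4.27) = -7.172%, loss ≈ 23493 × 7.172/100 ≈ 1685.
Year 2011: gap = -2.2 × (6.23 - 4.27) = -4.312%, loss ≈ 23493 × 4.312/100 ≈ 1013.
Year 2012: gap = -2.2 × (6.14 - 4.27) = -4.114%, loss ≈ 23493 × 4.114/100 ≈ 967.
Year 2013: gap = -2.2 × (9.43 - 4.27) = -11.352%, loss ≈ 23493 × 11.352/100 ≈ 2667.
Total lost output = 1685 + 1013 + 967 + 2667 = 6332 billion.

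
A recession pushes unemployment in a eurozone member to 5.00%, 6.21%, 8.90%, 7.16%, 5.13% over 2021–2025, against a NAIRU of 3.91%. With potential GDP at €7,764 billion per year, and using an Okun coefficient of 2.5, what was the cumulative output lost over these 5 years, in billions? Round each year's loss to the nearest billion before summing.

Year 2021: gap = -2.5 × (5 - 3.91) = -2.725%, loss ≈ 7764 × 2.725/100 ≈ 212.
Year 2022: gap = -2.5 × (6.21 - 3.91) = -5.75%, loss ≈ 7764 × 5.75/100 ≈ 446.
Year 2023: gap = -2.5 × (8.9 - 3.91) = -12.475%, loss ≈ 7764 × 12.475/100 ≈ 969.
Year 2024: gap = -2.5 × (7.16 - 3.91) = -8.125%, loss ≈ 7764 × 8.125/100 ≈ 631.
Year 2025: gap = -2.5 × (5.13 - 3.91) = -3.05%, loss ≈ 7764 × 3.05/100 ≈ 237.
Total lost output = 212 + 446 + 969 + 631 + 237 = 2495 billion.

€2,495 billion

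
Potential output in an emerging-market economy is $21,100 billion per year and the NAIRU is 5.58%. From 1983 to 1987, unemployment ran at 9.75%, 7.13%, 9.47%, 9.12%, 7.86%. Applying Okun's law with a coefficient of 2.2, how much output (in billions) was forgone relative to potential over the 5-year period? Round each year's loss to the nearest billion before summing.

$7,163 billion

Year 1983: gap = -2.2 × (9.75 - 5.58) = -9.174%, loss ≈ 21100 × 9.174/100 ≈ 1936.
Year 1984: gap = -2.2 × (7.13 - 5.58) = -3.41%, loss ≈ 21100 × 3.41/100 ≈ 720.
Year 1985: gap = -2.2 × (9.47 - 5.58) = -8.558%, loss ≈ 21100 × 8.558/100 ≈ 1806.
Year 1986: gap = -2.2 × (9.12 - 5.58) = -7.788%, loss ≈ 21100 × 7.788/100 ≈ 1643.
Year 1987: gap = -2.2 × (7.86 - 5.58) = -5.016%, loss ≈ 21100 × 5.016/100 ≈ 1058.
Total lost output = 1936 + 720 + 1806 + 1643 + 1058 = 7163 billion.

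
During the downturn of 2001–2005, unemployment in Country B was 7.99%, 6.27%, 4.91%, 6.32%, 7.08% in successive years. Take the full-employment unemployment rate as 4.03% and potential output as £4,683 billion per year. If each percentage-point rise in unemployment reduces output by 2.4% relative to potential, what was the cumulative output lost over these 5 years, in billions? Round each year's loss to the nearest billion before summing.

Year 2001: gap = -2.4 × (7.99 - 4.03) = -9.504%, loss ≈ 4683 × 9.504/100 ≈ 445.
Year 2002: gap = -2.4 × (6.27 - 4.03) = -5.376%, loss ≈ 4683 × 5.376/100 ≈ 252.
Year 2003: gap = -2.4 × (4.91 - 4.03) = -2.112%, loss ≈ 4683 × 2.112/100 ≈ 99.
Year 2004: gap = -2.4 × (6.32 - 4.03) = -5.496%, loss ≈ 4683 × 5.496/100 ≈ 257.
Year 2005: gap = -2.4 × (7.08 - 4.03) = -7.32%, loss ≈ 4683 × 7.32/100 ≈ 343.
Total lost output = 445 + 252 + 99 + 257 + 343 = 1396 billion.

£1,396 billion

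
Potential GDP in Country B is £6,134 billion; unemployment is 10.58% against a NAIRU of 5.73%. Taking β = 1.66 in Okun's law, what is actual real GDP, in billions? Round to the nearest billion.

Unemployment gap = 10.58 - 5.73 = 4.85 points, so the output gap is -1.66 × 4.85 = -8.051%.
Actual GDP = 6134 × (1 - 8.051/100) = 6134 × 0.91949 ≈ 5640 billion.

£5,640 billion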